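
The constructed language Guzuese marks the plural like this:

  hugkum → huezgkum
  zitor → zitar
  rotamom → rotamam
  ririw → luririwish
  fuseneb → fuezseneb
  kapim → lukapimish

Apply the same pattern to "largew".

laezrgew

"largew" has last vowel 'e'. The one such stem in the data (fuseneb → fuezseneb) inserts -ez- after the first vowel (as does hugkum), so the same rule applies.
The other patterns: stems whose last vowel is 'o' change the last vowel to 'a'; stems whose last vowel is 'i' add lu- … -ish around the stem.
So largew → laezrgew.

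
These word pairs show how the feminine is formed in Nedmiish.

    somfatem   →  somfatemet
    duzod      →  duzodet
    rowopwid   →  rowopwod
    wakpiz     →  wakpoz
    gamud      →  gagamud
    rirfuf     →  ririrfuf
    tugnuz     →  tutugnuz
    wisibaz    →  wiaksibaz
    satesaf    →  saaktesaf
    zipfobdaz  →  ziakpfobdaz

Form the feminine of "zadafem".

zadafemet

duzod and rowopwid both end in -d yet inflect differently (duzodet, rowopwod), so the final letter is not what conditions the rule; the last vowel is.
"zadafem" has last vowel 'e'. The one such stem in the data (somfatem → somfatemet) adds -et, so the same rule applies.
So zadafem → zadafemet.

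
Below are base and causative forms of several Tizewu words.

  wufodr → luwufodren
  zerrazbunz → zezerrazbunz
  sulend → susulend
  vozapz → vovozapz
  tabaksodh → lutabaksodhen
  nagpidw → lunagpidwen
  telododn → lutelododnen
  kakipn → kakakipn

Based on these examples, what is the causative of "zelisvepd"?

telododn and kakipn both end in -n yet inflect differently (lutelododnen, kakakipn), so the final letter is not what conditions the rule; the second-to-last letter is.
"zelisvepd" has second-to-last letter 'p'. The stems whose second-to-last letter is 'p' (kakipn → kakakipn, vozapz → vovozapz) repeat the first consonant+vowel as a prefix.
So zelisvepd → zezelisvepd.

zezelisvepd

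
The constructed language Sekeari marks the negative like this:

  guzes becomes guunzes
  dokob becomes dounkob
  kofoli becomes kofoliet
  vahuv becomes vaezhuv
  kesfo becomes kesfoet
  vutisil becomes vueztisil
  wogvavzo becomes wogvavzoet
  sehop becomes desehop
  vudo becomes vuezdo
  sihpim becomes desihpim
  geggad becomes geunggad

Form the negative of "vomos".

voezmos

"vomos" begins with v-. The stems beginning with v- (vutisil → vueztisil, vahuv → vaezhuv, vudo → vuezdo) insert -ez- after the first vowel.
So vomos → voezmos.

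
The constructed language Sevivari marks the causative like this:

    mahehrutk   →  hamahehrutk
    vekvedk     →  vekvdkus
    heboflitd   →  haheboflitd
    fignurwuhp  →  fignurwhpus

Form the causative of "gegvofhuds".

mahehrutk and vekvedk both end in -k yet inflect differently (hamahehrutk, vekvdkus), so the final letter is not what conditions the rule; the second-to-last letter is.
"gegvofhuds" has second-to-last letter 'd'. The one such stem in the data (vekvedk → vekvdkus) deletes the last vowel and adds -us (as does fignurwuhp), so the same rule applies.
So gegvofhuds → gegvofhdsus.

gegvofhdsus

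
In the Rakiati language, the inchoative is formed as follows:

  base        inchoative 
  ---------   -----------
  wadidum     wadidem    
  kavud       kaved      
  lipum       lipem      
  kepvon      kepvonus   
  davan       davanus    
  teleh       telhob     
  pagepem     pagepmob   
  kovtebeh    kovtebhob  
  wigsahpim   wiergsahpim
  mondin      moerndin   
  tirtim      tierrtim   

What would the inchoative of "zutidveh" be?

zutidvhob

"zutidveh" has last vowel 'e'. The stems whose last vowel is 'e' (teleh → telhob, pagepem → pagepmob, kovtebeh → kovtebhob) delete the last vowel and add -ob.
So zutidveh → zutidvhob.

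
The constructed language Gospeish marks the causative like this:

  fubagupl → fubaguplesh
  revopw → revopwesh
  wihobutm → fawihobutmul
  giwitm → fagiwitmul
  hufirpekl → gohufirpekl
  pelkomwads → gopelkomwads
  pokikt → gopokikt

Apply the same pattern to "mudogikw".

"mudogikw" has second-to-last letter 'k'. The stems whose second-to-last letter is 'k' (hufirpekl → gohufirpekl, pokikt → gopokikt) add the prefix go-.
The other patterns: stems whose second-to-last letter is 'p' add -esh; stems whose second-to-last letter is 't' add fa- … -ul around the stem.
So mudogikw → gomudogikw.

gomudogikw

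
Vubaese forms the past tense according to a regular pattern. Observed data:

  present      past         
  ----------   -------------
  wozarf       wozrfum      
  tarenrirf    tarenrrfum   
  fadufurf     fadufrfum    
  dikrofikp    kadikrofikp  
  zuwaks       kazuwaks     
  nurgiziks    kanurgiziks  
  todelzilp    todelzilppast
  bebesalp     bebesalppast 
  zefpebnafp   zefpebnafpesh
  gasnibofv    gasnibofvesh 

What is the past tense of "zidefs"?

"zidefs" has second-to-last letter 'f'. The stems whose second-to-last letter is 'f' (zefpebnafp → zefpebnafpesh, gasnibofv → gasnibofvesh) add -esh.
So zidefs → zidefsesh.

zidefsesh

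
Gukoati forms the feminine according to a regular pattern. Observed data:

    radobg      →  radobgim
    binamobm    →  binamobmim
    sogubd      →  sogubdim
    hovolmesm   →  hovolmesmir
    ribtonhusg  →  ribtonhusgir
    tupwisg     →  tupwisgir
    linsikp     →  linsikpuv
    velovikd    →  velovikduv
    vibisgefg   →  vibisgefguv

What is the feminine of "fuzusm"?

"fuzusm" has second-to-last letter 's'. The stems whose second-to-last letter is 's' (hovolmesm → hovolmesmir, ribtonhusg → ribtonhusgir, tupwisg → tupwisgir) add -ir.
The other patterns: stems whose second-to-last letter is 'b' add -im; stems whose second-to-last letter is 'f' or 'k' add -uv.
So fuzusm → fuzusmir.

fuzusmir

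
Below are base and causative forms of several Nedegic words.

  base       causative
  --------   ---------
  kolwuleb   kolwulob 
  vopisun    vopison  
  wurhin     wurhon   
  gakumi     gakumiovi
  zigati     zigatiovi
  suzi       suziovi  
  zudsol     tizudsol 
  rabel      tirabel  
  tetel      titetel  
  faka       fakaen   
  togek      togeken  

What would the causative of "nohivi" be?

nohiviovi

wurhin and gakumi both have last vowel 'i' yet inflect differently (wurhon, gakumiovi), so the last vowel is not what conditions the rule; the final letter is.
"nohivi" ends in -i. The stems ending in -i (gakumi → gakumiovi, zigati → zigatiovi, suzi → suziovi) add -ovi.
The other patterns: stems ending in -b or -n change the last vowel to 'o'; stems ending in -l add the prefix ti-; stems ending in -a or -k add -en.
So nohivi → nohiviovi.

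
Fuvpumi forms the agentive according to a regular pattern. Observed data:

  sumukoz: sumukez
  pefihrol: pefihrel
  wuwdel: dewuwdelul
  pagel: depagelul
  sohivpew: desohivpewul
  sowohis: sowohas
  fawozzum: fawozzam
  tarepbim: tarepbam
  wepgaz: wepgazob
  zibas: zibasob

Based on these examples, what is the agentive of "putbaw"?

putbawob

pefihrol and wuwdel both end in -l yet inflect differently (pefihrel, dewuwdelul), so the final letter is not what conditions the rule; the last vowel is.
"putbaw" has last vowel 'a'. The stems whose last vowel is 'a' (wepgaz → wepgazob, zibas → zibasob) add -ob.
So putbaw → putbawob.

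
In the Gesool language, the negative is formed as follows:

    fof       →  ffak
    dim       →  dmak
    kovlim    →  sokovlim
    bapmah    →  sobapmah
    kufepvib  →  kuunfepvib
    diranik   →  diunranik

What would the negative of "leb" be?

lbak

dim and kovlim both end in -m yet inflect differently (dmak, sokovlim), so the final letter is not what conditions the rule; the number of vowels is.
"leb" has 1 vowel. The stems with 1 vowel (fof → ffak, dim → dmak) delete the last vowel and add -ak.
So leb → lbak.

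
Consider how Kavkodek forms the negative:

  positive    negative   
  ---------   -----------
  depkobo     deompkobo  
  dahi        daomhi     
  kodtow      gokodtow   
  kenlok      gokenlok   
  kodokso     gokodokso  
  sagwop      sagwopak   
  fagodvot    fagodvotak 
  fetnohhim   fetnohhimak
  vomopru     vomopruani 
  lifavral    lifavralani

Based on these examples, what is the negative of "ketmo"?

goketmo

"ketmo" begins with k-. The stems beginning with k- (kodtow → gokodtow, kenlok → gokenlok, kodokso → gokodokso) add the prefix go-.
So ketmo → goketmo.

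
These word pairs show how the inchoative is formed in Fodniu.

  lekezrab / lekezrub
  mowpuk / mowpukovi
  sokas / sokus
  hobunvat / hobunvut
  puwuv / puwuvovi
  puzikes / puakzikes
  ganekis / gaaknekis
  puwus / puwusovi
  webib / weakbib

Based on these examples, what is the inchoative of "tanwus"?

tanwusovi

sokas and puwus both end in -s yet inflect differently (sokus, puwusovi), so the final letter is not what conditions the rule; the last vowel is.
"tanwus" has last vowel 'u'. The stems whose last vowel is 'u' (puwus → puwusovi, puwuv → puwuvovi, mowpuk → mowpukovi) add -ovi.
The other patterns: stems whose last vowel is 'a' change the last vowel to 'u'; stems whose last vowel is 'e' or 'i' insert -ak- after the first vowel.
So tanwus → tanwusovi.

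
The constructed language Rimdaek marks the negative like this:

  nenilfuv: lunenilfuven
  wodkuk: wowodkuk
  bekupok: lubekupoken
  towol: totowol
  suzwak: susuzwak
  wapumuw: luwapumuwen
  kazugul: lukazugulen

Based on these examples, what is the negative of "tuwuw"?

tutuwuw

towol and kazugul both end in -l yet inflect differently (totowol, lukazugulen), so the final letter is not what conditions the rule; the number of vowels is.
"tuwuw" has 2 vowels. The stems with 2 vowels (wodkuk → wowodkuk, suzwak → susuzwak, towol → totowol) repeat the first consonant+vowel as a prefix.
So tuwuw → tutuwuw.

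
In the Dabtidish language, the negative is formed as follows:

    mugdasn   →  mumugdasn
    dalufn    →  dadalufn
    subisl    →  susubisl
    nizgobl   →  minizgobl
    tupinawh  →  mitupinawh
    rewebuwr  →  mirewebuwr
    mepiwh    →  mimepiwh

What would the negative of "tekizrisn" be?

tetekizrisn

"tekizrisn" has second-to-last letter 's'. The stems whose second-to-last letter is 's' (mugdasn → mumugdasn, subisl → susubisl) repeat the first consonant+vowel as a prefix.
So tekizrisn → tetekizrisn.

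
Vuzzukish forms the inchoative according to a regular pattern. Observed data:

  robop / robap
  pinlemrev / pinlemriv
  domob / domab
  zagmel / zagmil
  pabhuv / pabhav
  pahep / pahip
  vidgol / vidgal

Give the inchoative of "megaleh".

pinlemrev and pabhuv both end in -v yet inflect differently (pinlemriv, pabhav), so the final letter is not what conditions the rule; the last vowel is.
"megaleh" has last vowel 'e'. The stems whose last vowel is 'e' (pahep → pahip, zagmel → zagmil, pinlemrev → pinlemriv) change the last vowel to 'i'.
The other pattern: stems whose last vowel is 'o' or 'u' change the last vowel to 'a'.
So megaleh → megalih.

megalih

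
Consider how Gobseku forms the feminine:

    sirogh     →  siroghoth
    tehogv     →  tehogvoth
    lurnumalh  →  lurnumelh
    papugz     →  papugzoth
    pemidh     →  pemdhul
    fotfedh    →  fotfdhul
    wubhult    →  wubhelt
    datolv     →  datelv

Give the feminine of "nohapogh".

nohapoghoth

sirogh and pemidh both end in -h yet inflect differently (siroghoth, pemdhul), so the final letter is not what conditions the rule; the second-to-last letter is.
"nohapogh" has second-to-last letter 'g'. The stems whose second-to-last letter is 'g' (papugz → papugzoth, tehogv → tehogvoth, sirogh → siroghoth) add -oth.
The other patterns: stems whose second-to-last letter is 'd' delete the last vowel and add -ul; stems whose second-to-last letter is 'l' change the last vowel to 'e'.
So nohapogh → nohapoghoth.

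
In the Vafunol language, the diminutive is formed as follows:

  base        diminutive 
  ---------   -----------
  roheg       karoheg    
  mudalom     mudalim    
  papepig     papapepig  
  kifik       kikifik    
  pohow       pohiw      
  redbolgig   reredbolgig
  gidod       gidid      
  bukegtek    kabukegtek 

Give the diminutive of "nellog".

roheg and papepig both end in -g yet inflect differently (karoheg, papapepig), so the final letter is not what conditions the rule; the last vowel is.
"nellog" has last vowel 'o'. The stems whose last vowel is 'o' (pohow → pohiw, mudalom → mudalim, gidod → gidid) change the last vowel to 'i'.
The other patterns: stems whose last vowel is 'e' add the prefix ka-; stems whose last vowel is 'i' repeat the first consonant+vowel as a prefix.
So nellog → nellig.

nellig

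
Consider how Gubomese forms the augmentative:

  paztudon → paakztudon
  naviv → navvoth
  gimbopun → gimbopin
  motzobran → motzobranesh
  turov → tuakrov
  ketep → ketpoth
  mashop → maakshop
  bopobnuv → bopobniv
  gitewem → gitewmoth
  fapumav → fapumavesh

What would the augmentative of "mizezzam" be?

fapumav and bopobnuv both end in -v yet inflect differently (fapumavesh, bopobniv), so the final letter is not what conditions the rule; the last vowel is.
"mizezzam" has last vowel 'a'. The stems whose last vowel is 'a' (fapumav → fapumavesh, motzobran → motzobranesh) add -esh.
So mizezzam → mizezzamesh.

mizezzamesh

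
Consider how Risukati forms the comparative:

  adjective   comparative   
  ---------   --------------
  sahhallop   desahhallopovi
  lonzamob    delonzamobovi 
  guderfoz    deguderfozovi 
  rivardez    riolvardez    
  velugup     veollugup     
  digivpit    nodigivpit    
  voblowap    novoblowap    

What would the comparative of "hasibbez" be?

"hasibbez" has last vowel 'e'. The one such stem in the data (rivardez → riolvardez) inserts -ol- after the first vowel (as does velugup), so the same rule applies.
The other patterns: stems whose last vowel is 'o' add de- … -ovi around the stem; stems whose last vowel is 'a' or 'i' add the prefix no-.
So hasibbez → haolsibbez.

haolsibbez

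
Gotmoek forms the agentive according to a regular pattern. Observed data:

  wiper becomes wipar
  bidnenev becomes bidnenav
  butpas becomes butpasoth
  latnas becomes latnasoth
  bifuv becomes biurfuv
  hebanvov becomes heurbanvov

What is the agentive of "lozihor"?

lourzihor

bidnenev and bifuv both end in -v yet inflect differently (bidnenav, biurfuv), so the final letter is not what conditions the rule; the last vowel is.
"lozihor" has last vowel 'o'. The one such stem in the data (hebanvov → heurbanvov) inserts -ur- after the first vowel (as does bifuv), so the same rule applies.
So lozihor → lourzihor.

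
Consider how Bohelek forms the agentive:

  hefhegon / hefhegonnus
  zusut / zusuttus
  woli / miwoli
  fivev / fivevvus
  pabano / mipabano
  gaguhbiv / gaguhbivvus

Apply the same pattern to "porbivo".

miporbivo

woli and gaguhbiv both have last vowel 'i' yet inflect differently (miwoli, gaguhbivvus), so the last vowel is not what conditions the rule; whether the stem ends in a vowel or a consonant is.
"porbivo" ends in a vowel. The stems ending in a vowel (woli → miwoli, pabano → mipabano) add the prefix mi-.
So porbivo → miporbivo.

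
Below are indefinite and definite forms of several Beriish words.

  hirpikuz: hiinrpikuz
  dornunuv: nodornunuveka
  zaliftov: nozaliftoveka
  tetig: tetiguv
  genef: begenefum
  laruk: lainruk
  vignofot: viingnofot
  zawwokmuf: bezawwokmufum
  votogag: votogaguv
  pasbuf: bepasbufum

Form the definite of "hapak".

dornunuv and zawwokmuf both have last vowel 'u' yet inflect differently (nodornunuveka, bezawwokmufum), so the last vowel is not what conditions the rule; the final letter is.
"hapak" ends in -k. The one such stem in the data (laruk → lainruk) inserts -in- after the first vowel (as do hirpikuz, vignofot), so the same rule applies.
The other patterns: stems ending in -v add no- … -eka around the stem; stems ending in -g add -uv; stems ending in -f add be- … -um around the stem.
So hapak → hainpak.

hainpak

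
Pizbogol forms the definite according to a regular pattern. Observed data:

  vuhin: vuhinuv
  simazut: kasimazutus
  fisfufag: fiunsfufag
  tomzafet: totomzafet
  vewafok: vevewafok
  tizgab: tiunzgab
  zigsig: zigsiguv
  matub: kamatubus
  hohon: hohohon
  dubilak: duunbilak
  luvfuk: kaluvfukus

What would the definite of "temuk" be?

katemukus

vuhin and hohon both end in -n yet inflect differently (vuhinuv, hohohon), so the final letter is not what conditions the rule; the last vowel is.
"temuk" has last vowel 'u'. The stems whose last vowel is 'u' (luvfuk → kaluvfukus, simazut → kasimazutus, matub → kamatubus) add ka- … -us around the stem.
So temuk → katemukus.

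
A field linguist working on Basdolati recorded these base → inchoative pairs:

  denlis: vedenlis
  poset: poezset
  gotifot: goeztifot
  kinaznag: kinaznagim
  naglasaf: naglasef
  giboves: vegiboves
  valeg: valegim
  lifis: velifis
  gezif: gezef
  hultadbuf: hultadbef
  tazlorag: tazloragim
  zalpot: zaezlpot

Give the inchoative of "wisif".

wisef

giboves and valeg both have last vowel 'e' yet inflect differently (vegiboves, valegim), so the last vowel is not what conditions the rule; the final letter is.
"wisif" ends in -f. The stems ending in -f (hultadbuf → hultadbef, naglasaf → naglasef, gezif → gezef) change the last vowel to 'e'.
The other patterns: stems ending in -s add the prefix ve-; stems ending in -g add -im; stems ending in -t insert -ez- after the first vowel.
So wisif → wisef.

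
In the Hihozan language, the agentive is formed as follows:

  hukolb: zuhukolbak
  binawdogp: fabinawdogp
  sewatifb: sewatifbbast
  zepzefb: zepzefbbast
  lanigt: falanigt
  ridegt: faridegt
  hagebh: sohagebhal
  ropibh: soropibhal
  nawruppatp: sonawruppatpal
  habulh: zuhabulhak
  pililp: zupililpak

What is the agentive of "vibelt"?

binawdogp and pililp both end in -p yet inflect differently (fabinawdogp, zupililpak), so the final letter is not what conditions the rule; the second-to-last letter is.
"vibelt" has second-to-last letter 'l'. The stems whose second-to-last letter is 'l' (hukolb → zuhukolbak, pililp → zupililpak, habulh → zuhabulhak) add zu- … -ak around the stem.
So vibelt → zuvibeltak.

zuvibeltak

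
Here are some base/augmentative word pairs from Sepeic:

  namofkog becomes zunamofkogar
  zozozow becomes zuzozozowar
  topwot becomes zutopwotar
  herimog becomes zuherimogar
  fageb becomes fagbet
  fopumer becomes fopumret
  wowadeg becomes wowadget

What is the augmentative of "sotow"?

zusotowar

namofkog and wowadeg both end in -g yet inflect differently (zunamofkogar, wowadget), so the final letter is not what conditions the rule; the last vowel is.
"sotow" has last vowel 'o'. The stems whose last vowel is 'o' (namofkog → zunamofkogar, zozozow → zuzozozowar, topwot → zutopwotar) add zu- … -ar around the stem.
The other pattern: stems whose last vowel is 'e' delete the last vowel and add -et.
So sotow → zusotowar.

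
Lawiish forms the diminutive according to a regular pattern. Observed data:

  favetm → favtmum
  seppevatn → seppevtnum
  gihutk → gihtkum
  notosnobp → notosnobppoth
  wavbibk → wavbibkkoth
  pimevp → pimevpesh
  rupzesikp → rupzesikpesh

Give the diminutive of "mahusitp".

gihutk and wavbibk both end in -k yet inflect differently (gihtkum, wavbibkkoth), so the final letter is not what conditions the rule; the second-to-last letter is.
"mahusitp" has second-to-last letter 't'. The stems whose second-to-last letter is 't' (favetm → favtmum, seppevatn → seppevtnum, gihutk → gihtkum) delete the last vowel and add -um.
The other patterns: stems whose second-to-last letter is 'b' double the final consonant and add -oth; stems whose second-to-last letter is 'k' or 'v' add -esh.
So mahusitp → mahustpum.

mahustpum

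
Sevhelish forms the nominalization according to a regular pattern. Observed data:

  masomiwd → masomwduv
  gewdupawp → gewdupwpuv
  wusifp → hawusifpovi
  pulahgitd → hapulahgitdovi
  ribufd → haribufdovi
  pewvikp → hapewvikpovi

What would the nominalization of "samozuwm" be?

gewdupawp and wusifp both end in -p yet inflect differently (gewdupwpuv, hawusifpovi), so the final letter is not what conditions the rule; the second-to-last letter is.
"samozuwm" has second-to-last letter 'w'. The stems whose second-to-last letter is 'w' (masomiwd → masomwduv, gewdupawp → gewdupwpuv) delete the last vowel and add -uv.
So samozuwm → samozwmuv.

samozwmuv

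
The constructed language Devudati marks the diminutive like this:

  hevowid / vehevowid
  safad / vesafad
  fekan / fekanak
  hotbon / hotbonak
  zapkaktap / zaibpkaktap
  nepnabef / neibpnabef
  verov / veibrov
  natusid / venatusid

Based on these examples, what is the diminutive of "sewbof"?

safad and fekan both have last vowel 'a' yet inflect differently (vesafad, fekanak), so the last vowel is not what conditions the rule; the final letter is.
"sewbof" ends in -f. The one such stem in the data (nepnabef → neibpnabef) inserts -ib- after the first vowel (as do verov, zapkaktap), so the same rule applies.
So sewbof → seibwbof.

seibwbof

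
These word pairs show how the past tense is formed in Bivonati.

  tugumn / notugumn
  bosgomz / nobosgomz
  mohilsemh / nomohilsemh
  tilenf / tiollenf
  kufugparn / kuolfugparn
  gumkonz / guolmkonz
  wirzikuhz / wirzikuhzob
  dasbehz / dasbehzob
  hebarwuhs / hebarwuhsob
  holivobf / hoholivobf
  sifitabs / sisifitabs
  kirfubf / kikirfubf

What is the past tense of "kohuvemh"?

tugumn and kufugparn both end in -n yet inflect differently (notugumn, kuolfugparn), so the final letter is not what conditions the rule; the second-to-last letter is.
"kohuvemh" has second-to-last letter 'm'. The stems whose second-to-last letter is 'm' (tugumn → notugumn, bosgomz → nobosgomz, mohilsemh → nomohilsemh) add the prefix no-.
The other patterns: stems whose second-to-last letter is 'n' or 'r' insert -ol- after the first vowel; stems whose second-to-last letter is 'h' add -ob; stems whose second-to-last letter is 'b' repeat the first consonant+vowel as a prefix.
So kohuvemh → nokohuvemh.

nokohuvemh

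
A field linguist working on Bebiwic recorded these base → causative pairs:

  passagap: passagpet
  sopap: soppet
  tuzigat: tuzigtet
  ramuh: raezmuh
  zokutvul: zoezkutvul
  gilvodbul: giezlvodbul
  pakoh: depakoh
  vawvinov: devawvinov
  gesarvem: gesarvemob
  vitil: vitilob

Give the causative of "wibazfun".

ramuh and pakoh both end in -h yet inflect differently (raezmuh, depakoh), so the final letter is not what conditions the rule; the last vowel is.
"wibazfun" has last vowel 'u'. The stems whose last vowel is 'u' (ramuh → raezmuh, zokutvul → zoezkutvul, gilvodbul → giezlvodbul) insert -ez- after the first vowel.
The other patterns: stems whose last vowel is 'a' delete the last vowel and add -et; stems whose last vowel is 'o' add the prefix de-; stems whose last vowel is 'e' or 'i' add -ob.
So wibazfun → wiezbazfun.

wiezbazfun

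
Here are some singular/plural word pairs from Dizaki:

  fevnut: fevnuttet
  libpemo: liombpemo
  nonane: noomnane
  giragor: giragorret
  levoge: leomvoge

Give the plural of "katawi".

"katawi" ends in a vowel. The stems ending in a vowel (levoge → leomvoge, libpemo → liombpemo, nonane → noomnane) insert -om- after the first vowel.
The other pattern: stems ending in a consonant double the final consonant and add -et.
So katawi → kaomtawi.

kaomtawi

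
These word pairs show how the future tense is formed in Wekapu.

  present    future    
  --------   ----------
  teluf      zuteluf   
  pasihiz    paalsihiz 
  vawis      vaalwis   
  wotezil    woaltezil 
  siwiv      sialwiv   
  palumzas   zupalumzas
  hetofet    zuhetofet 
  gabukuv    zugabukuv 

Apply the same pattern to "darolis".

daalrolis

siwiv and gabukuv both end in -v yet inflect differently (sialwiv, zugabukuv), so the final letter is not what conditions the rule; the last vowel is.
"darolis" has last vowel 'i'. The stems whose last vowel is 'i' (siwiv → sialwiv, pasihiz → paalsihiz, vawis → vaalwis) insert -al- after the first vowel.
The other pattern: stems whose last vowel is 'a', 'e' or 'u' add the prefix zu-.
So darolis → daalrolis.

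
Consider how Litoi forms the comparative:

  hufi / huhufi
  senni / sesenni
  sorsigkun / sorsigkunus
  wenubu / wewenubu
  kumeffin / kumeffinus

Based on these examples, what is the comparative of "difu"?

didifu

hufi and kumeffin both have last vowel 'i' yet inflect differently (huhufi, kumeffinus), so the last vowel is not what conditions the rule; whether the stem ends in a vowel or a consonant is.
"difu" ends in a vowel. The stems ending in a vowel (hufi → huhufi, senni → sesenni, wenubu → wewenubu) repeat the first consonant+vowel as a prefix.
The other pattern: stems ending in a consonant add -us.
So difu → didifu.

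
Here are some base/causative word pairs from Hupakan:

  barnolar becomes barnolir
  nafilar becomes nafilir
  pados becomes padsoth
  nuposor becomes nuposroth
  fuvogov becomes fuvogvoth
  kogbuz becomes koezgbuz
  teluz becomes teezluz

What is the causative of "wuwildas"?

wuwildis

barnolar and nuposor both end in -r yet inflect differently (barnolir, nuposroth), so the final letter is not what conditions the rule; the last vowel is.
"wuwildas" has last vowel 'a'. The stems whose last vowel is 'a' (barnolar → barnolir, nafilar → nafilir) change the last vowel to 'i'.
The other patterns: stems whose last vowel is 'o' delete the last vowel and add -oth; stems whose last vowel is 'u' insert -ez- after the first vowel.
So wuwildas → wuwildis.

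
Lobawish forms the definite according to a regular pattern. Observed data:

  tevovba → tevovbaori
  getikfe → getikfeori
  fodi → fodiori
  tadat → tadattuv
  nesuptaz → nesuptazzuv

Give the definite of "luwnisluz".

luwnisluzzuv

tevovba and tadat both have last vowel 'a' yet inflect differently (tevovbaori, tadattuv), so the last vowel is not what conditions the rule; whether the stem ends in a vowel or a consonant is.
"luwnisluz" ends in a consonant. The stems ending in a consonant (tadat → tadattuv, nesuptaz → nesuptazzuv) double the final consonant and add -uv.
So luwnisluz → luwnisluzzuv.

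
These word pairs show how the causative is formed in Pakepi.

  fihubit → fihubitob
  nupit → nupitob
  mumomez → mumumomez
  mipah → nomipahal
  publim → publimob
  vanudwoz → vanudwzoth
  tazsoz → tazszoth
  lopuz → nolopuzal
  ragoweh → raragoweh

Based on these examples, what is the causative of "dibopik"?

dibopikob

"dibopik" has last vowel 'i'. The stems whose last vowel is 'i' (fihubit → fihubitob, nupit → nupitob, publim → publimob) add -ob.
The other patterns: stems whose last vowel is 'e' repeat the first consonant+vowel as a prefix; stems whose last vowel is 'o' delete the last vowel and add -oth; stems whose last vowel is 'a' or 'u' add no- … -al around the stem.
So dibopik → dibopikob.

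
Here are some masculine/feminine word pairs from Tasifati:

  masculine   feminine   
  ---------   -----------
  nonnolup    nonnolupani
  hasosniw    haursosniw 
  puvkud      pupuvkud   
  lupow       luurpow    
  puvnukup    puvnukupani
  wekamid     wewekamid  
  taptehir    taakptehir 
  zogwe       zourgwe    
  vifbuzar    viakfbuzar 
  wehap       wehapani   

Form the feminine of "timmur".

wehap and vifbuzar both have last vowel 'a' yet inflect differently (wehapani, viakfbuzar), so the last vowel is not what conditions the rule; the final letter is.
"timmur" ends in -r. The stems ending in -r (vifbuzar → viakfbuzar, taptehir → taakptehir) insert -ak- after the first vowel.
The other patterns: stems ending in -p add -ani; stems ending in -d repeat the first consonant+vowel as a prefix; stems ending in -e or -w insert -ur- after the first vowel.
So timmur → tiakmmur.

tiakmmur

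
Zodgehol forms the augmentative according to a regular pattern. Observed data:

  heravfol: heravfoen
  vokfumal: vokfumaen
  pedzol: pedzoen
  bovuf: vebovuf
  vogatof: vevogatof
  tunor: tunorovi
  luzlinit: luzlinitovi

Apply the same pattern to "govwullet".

govwulletovi

heravfol and vogatof both have last vowel 'o' yet inflect differently (heravfoen, vevogatof), so the last vowel is not what conditions the rule; the final letter is.
"govwullet" ends in -t. The one such stem in the data (luzlinit → luzlinitovi) adds -ovi, so the same rule applies.
So govwullet → govwulletovi.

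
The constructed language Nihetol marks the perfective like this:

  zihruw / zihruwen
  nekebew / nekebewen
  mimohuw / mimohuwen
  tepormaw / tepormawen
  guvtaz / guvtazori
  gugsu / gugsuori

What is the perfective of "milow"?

milowen

tepormaw and guvtaz both have last vowel 'a' yet inflect differently (tepormawen, guvtazori), so the last vowel is not what conditions the rule; the final letter is.
"milow" ends in -w. The stems ending in -w (zihruw → zihruwen, nekebew → nekebewen, mimohuw → mimohuwen) add -en.
The other pattern: stems ending in -u or -z add -ori.
So milow → milowen.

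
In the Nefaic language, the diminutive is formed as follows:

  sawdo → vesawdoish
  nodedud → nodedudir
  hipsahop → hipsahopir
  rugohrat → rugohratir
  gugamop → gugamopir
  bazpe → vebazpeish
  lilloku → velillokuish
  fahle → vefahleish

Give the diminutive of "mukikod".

"mukikod" ends in a consonant. The stems ending in a consonant (gugamop → gugamopir, hipsahop → hipsahopir, rugohrat → rugohratir) add -ir.
The other pattern: stems ending in a vowel add ve- … -ish around the stem.
So mukikod → mukikodir.

mukikodir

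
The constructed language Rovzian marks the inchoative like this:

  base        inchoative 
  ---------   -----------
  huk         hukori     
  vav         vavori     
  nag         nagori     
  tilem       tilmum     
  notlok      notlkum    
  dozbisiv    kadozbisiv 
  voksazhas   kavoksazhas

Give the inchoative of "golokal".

kagolokal

huk and notlok both end in -k yet inflect differently (hukori, notlkum), so the final letter is not what conditions the rule; the number of vowels is.
"golokal" has 3 vowels. The stems with 3 vowels (dozbisiv → kadozbisiv, voksazhas → kavoksazhas) add the prefix ka-.
The other patterns: stems with 1 vowel add -ori; stems with 2 vowels delete the last vowel and add -um.
So golokal → kagolokal.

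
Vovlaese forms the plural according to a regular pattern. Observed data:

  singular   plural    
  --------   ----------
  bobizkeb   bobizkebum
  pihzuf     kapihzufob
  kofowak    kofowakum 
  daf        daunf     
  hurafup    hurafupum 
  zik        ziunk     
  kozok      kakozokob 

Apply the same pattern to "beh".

beunh

"beh" has 1 vowel. The stems with 1 vowel (daf → daunf, zik → ziunk) insert -un- after the first vowel.
So beh → beunh.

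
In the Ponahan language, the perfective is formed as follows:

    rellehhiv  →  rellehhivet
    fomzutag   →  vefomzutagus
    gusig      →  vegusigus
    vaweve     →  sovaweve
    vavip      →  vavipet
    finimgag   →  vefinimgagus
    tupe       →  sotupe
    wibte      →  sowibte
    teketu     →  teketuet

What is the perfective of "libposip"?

libposipet

gusig and vavip both have last vowel 'i' yet inflect differently (vegusigus, vavipet), so the last vowel is not what conditions the rule; the final letter is.
"libposip" ends in -p. The one such stem in the data (vavip → vavipet) adds -et, so the same rule applies.
The other patterns: stems ending in -g add ve- … -us around the stem; stems ending in -e add the prefix so-.
So libposip → libposipet.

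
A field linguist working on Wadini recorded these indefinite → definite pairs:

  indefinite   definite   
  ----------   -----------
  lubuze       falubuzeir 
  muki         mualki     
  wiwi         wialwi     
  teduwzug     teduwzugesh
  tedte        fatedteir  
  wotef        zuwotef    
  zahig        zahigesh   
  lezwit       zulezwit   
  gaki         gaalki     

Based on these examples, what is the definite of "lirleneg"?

lirlenegesh

"lirleneg" ends in -g. The stems ending in -g (teduwzug → teduwzugesh, zahig → zahigesh) add -esh.
The other patterns: stems ending in -f or -t add the prefix zu-; stems ending in -i insert -al- after the first vowel; stems ending in -e add fa- … -ir around the stem.
So lirleneg → lirlenegesh.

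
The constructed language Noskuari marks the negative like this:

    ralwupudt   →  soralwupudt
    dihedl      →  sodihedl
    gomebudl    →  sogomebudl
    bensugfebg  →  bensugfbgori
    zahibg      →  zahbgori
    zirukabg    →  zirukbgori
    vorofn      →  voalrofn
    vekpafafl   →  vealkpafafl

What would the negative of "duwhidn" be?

dihedl and vekpafafl both end in -l yet inflect differently (sodihedl, vealkpafafl), so the final letter is not what conditions the rule; the second-to-last letter is.
"duwhidn" has second-to-last letter 'd'. The stems whose second-to-last letter is 'd' (ralwupudt → soralwupudt, dihedl → sodihedl, gomebudl → sogomebudl) add the prefix so-.
The other patterns: stems whose second-to-last letter is 'b' delete the last vowel and add -ori; stems whose second-to-last letter is 'f' insert -al- after the first vowel.
So duwhidn → soduwhidn.

soduwhidn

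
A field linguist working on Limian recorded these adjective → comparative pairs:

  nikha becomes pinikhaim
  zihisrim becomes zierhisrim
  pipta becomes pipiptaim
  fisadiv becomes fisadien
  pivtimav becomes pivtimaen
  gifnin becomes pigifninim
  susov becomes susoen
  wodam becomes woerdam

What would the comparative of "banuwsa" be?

pibanuwsaim

fisadiv and zihisrim both have last vowel 'i' yet inflect differently (fisadien, zierhisrim), so the last vowel is not what conditions the rule; the final letter is.
"banuwsa" ends in -a. The stems ending in -a (pipta → pipiptaim, nikha → pinikhaim) add pi- … -im around the stem.
So banuwsa → pibanuwsaim.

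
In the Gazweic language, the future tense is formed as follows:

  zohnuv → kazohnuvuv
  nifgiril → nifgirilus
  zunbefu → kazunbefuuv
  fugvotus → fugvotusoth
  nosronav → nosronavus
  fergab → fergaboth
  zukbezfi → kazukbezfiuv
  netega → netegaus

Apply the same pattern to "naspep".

zohnuv and nosronav both end in -v yet inflect differently (kazohnuvuv, nosronavus), so the final letter is not what conditions the rule; the first letter is.
"naspep" begins with n-. The stems beginning with n- (nifgiril → nifgirilus, netega → netegaus, nosronav → nosronavus) add -us.
So naspep → naspepus.

naspepus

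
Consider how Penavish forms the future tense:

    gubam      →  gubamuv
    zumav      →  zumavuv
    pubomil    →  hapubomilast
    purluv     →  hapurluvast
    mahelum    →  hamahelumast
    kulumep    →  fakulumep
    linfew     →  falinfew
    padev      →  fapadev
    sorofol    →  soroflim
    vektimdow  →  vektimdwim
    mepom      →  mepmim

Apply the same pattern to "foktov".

foktvim

zumav and purluv both end in -v yet inflect differently (zumavuv, hapurluvast), so the final letter is not what conditions the rule; the last vowel is.
"foktov" has last vowel 'o'. The stems whose last vowel is 'o' (sorofol → soroflim, vektimdow → vektimdwim, mepom → mepmim) delete the last vowel and add -im.
The other patterns: stems whose last vowel is 'a' add -uv; stems whose last vowel is 'i' or 'u' add ha- … -ast around the stem; stems whose last vowel is 'e' add the prefix fa-.
So foktov → foktvim.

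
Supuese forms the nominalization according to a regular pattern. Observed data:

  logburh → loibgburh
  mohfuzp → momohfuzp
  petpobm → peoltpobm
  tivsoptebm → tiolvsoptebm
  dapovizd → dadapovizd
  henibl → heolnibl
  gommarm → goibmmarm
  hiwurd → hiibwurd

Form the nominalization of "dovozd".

dodovozd

"dovozd" has second-to-last letter 'z'. The stems whose second-to-last letter is 'z' (dapovizd → dadapovizd, mohfuzp → momohfuzp) repeat the first consonant+vowel as a prefix.
So dovozd → dodovozd.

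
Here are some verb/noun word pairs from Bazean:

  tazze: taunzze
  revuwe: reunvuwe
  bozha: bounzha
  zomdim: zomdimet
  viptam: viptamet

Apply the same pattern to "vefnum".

bozha and viptam both have last vowel 'a' yet inflect differently (bounzha, viptamet), so the last vowel is not what conditions the rule; the final letter is.
"vefnum" ends in -m. The stems ending in -m (zomdim → zomdimet, viptam → viptamet) add -et.
The other pattern: stems ending in -a or -e insert -un- after the first vowel.
So vefnum → vefnumet.

vefnumet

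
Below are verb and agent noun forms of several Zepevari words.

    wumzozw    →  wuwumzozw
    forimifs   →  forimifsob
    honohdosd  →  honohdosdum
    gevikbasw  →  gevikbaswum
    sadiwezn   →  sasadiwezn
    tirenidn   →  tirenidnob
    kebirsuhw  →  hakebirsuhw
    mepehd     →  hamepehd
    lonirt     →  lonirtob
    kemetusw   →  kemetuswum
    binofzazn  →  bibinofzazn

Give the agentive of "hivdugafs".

mepehd and honohdosd both end in -d yet inflect differently (hamepehd, honohdosdum), so the final letter is not what conditions the rule; the second-to-last letter is.
"hivdugafs" has second-to-last letter 'f'. The one such stem in the data (forimifs → forimifsob) adds -ob, so the same rule applies.
The other patterns: stems whose second-to-last letter is 'h' add the prefix ha-; stems whose second-to-last letter is 's' add -um; stems whose second-to-last letter is 'z' repeat the first consonant+vowel as a prefix.
So hivdugafs → hivdugafsob.

hivdugafsob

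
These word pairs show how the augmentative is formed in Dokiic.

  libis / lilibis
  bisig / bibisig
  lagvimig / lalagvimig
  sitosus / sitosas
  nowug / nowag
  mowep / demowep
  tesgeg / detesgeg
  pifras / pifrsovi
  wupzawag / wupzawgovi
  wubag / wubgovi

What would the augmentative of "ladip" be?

laladip

libis and sitosus both end in -s yet inflect differently (lilibis, sitosas), so the final letter is not what conditions the rule; the last vowel is.
"ladip" has last vowel 'i'. The stems whose last vowel is 'i' (libis → lilibis, bisig → bibisig, lagvimig → lalagvimig) repeat the first consonant+vowel as a prefix.
So ladip → laladip.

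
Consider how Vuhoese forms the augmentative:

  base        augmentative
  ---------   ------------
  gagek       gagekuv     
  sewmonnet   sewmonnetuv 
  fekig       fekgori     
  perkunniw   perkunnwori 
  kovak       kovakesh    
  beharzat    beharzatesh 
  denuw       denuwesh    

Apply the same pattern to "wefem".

wefemuv

gagek and kovak both end in -k yet inflect differently (gagekuv, kovakesh), so the final letter is not what conditions the rule; the last vowel is.
"wefem" has last vowel 'e'. The stems whose last vowel is 'e' (gagek → gagekuv, sewmonnet → sewmonnetuv) add -uv.
The other patterns: stems whose last vowel is 'i' delete the last vowel and add -ori; stems whose last vowel is 'a' or 'u' add -esh.
So wefem → wefemuv.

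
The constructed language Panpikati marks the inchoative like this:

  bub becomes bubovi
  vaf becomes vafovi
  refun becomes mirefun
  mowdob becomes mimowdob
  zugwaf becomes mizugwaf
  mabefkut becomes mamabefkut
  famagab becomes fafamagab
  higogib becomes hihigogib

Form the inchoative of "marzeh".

mimarzeh

"marzeh" has 2 vowels. The stems with 2 vowels (refun → mirefun, mowdob → mimowdob, zugwaf → mizugwaf) add the prefix mi-.
So marzeh → mimarzeh.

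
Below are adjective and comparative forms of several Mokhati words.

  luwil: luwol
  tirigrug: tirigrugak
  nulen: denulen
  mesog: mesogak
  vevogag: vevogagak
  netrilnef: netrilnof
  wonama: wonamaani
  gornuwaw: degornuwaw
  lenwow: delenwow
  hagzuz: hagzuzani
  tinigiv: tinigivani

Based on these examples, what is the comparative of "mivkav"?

mivkavani

"mivkav" ends in -v. The one such stem in the data (tinigiv → tinigivani) adds -ani, so the same rule applies.
The other patterns: stems ending in -f or -l change the last vowel to 'o'; stems ending in -g add -ak; stems ending in -n or -w add the prefix de-.
So mivkav → mivkavani.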